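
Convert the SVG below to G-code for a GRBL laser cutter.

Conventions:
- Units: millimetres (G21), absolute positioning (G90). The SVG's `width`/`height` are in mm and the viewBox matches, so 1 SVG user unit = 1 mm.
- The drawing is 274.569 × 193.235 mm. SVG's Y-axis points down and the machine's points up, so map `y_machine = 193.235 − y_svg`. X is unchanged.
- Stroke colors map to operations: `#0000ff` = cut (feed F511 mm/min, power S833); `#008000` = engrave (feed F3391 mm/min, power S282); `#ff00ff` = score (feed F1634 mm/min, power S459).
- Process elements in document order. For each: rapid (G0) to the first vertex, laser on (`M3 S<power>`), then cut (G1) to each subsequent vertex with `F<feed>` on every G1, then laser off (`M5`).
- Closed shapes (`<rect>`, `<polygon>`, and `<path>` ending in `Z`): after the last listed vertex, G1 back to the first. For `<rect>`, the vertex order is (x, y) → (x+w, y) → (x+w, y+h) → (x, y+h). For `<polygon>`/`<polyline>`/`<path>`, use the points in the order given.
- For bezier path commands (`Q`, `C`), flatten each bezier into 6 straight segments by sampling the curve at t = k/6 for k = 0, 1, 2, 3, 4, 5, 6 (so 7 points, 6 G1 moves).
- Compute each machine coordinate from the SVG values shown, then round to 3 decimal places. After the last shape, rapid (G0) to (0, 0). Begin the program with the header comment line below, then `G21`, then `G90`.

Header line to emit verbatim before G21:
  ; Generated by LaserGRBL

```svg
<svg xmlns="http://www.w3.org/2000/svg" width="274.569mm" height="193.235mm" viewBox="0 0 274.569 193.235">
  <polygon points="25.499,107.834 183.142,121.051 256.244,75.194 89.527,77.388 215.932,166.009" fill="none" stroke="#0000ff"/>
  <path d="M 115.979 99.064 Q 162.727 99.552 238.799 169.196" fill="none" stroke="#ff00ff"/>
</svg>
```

; Generated by LaserGRBL
G21
G90
G0 X25.499 Y85.401
M3 S833
G1 X183.142 Y72.184 F511
G1 X256.244 Y118.041 F511
G1 X89.527 Y115.847 F511
G1 X215.932 Y27.226 F511
G1 X25.499 Y85.401 F511
M5
G0 X115.979 Y94.171
M3 S459
G1 X132.376 Y92.087 F1634
G1 X150.403 Y86.162 F1634
G1 X170.058 Y76.394 F1634
G1 X191.343 Y62.784 F1634
G1 X214.256 Y45.333 F1634
G1 X238.799 Y24.039 F1634
M5
G0 X0.000 Y0.000

1 u = 1 mm; y_m = 193.235 − y.

[1] `<polygon>` closed polygon, #0000ff→cut S833 F511: (25.499,85.401) → (183.142,72.184) → (256.244,118.041) → (89.527,115.847) → (215.932,27.226) → (25.499,85.401) (closed)

[2] `<path>` quadratic bezier, #ff00ff→score S459 F1634: (115.979,94.171) → (132.376,92.087) → (150.403,86.162) → (170.058,76.394) → (191.343,62.784) → (214.256,45.333) → (238.799,24.039)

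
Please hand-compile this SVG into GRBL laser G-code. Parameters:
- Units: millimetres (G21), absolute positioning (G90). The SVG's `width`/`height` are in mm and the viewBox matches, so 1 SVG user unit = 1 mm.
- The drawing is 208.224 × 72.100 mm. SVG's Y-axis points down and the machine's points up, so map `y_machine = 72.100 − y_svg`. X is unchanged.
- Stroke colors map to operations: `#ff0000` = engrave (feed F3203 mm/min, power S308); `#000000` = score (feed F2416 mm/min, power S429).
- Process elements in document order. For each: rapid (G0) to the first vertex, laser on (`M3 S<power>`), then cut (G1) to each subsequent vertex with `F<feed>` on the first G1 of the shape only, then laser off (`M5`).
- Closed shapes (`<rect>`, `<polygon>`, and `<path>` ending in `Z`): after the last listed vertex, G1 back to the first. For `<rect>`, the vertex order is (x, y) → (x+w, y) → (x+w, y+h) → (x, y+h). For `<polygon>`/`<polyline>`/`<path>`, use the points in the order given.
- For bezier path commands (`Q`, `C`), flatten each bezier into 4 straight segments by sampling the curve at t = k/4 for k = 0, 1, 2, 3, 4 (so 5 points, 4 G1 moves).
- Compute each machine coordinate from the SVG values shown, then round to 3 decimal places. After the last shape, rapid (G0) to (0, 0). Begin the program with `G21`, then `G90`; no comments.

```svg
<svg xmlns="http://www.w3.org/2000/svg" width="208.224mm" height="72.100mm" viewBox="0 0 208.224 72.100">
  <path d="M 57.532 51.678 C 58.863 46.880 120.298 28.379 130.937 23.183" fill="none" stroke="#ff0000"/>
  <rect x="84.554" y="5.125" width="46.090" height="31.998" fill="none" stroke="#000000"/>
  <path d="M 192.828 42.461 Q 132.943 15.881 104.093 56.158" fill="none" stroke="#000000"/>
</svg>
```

1 u = 1 mm; y_m = 72.100 − y.

[1] `<path>` cubic bezier, #ff0000→engrave S308 F3203: (57.532,20.422) → (68.067,26.168) → (90.744,34.520) → (115.166,42.947) → (130.937,48.917)

[2] `<rect>` rectangle, #000000→score S429 F2416: (84.554,66.975) → (130.644,66.975) → (130.644,34.977) → (84.554,34.977) → (84.554,66.975) (closed)

[3] `<path>` quadratic bezier, #000000→score S429 F2416: (192.828,29.639) → (164.825,38.750) → (140.702,39.505) → (120.458,31.902) → (104.093,15.942)

G21
G90
G0 X57.532 Y20.422
M3 S308
G1 X68.067 Y26.168 F3203
G1 X90.744 Y34.520
G1 X115.166 Y42.947
G1 X130.937 Y48.917
M5
G0 X84.554 Y66.975
M3 S429
G1 X130.644 Y66.975 F2416
G1 X130.644 Y34.977
G1 X84.554 Y34.977
G1 X84.554 Y66.975
M5
G0 X192.828 Y29.639
M3 S429
G1 X164.825 Y38.750 F2416
G1 X140.702 Y39.505
G1 X120.458 Y31.902
G1 X104.093 Y15.942
M5
G0 X0.000 Y0.000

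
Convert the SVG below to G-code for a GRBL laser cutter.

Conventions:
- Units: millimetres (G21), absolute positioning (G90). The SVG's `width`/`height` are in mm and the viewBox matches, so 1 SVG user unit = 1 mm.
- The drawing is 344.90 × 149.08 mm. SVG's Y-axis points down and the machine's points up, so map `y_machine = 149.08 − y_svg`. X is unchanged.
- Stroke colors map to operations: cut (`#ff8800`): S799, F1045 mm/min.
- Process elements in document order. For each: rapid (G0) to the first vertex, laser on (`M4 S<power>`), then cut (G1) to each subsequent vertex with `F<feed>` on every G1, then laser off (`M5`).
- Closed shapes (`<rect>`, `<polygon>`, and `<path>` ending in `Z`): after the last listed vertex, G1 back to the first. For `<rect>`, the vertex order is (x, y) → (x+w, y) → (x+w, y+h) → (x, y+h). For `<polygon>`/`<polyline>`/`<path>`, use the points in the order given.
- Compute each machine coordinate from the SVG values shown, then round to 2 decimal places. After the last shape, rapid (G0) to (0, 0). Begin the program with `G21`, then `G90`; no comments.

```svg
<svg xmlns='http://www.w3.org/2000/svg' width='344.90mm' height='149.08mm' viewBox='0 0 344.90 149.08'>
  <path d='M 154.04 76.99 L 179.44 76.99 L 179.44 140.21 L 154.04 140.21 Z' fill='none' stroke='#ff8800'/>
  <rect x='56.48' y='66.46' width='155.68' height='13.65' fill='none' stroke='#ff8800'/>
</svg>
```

1 u = 1 mm; y_m = 149.08 − y.

[1] `<path>` rectangle, #ff8800→cut S799 F1045: (154.04,72.09) → (179.44,72.09) → (179.44,8.87) → (154.04,8.87) → (154.04,72.09) (closed)

[2] `<rect>` rectangle, #ff8800→cut S799 F1045: (56.48,82.62) → (212.16,82.62) → (212.16,68.97) → (56.48,68.97) → (56.48,82.62) (closed)

G21
G90
G0 X154.04 Y72.09
M4 S799
G1 X179.44 Y72.09 F1045
G1 X179.44 Y8.87 F1045
G1 X154.04 Y8.87 F1045
G1 X154.04 Y72.09 F1045
M5
G0 X56.48 Y82.62
M4 S799
G1 X212.16 Y82.62 F1045
G1 X212.16 Y68.97 F1045
G1 X56.48 Y68.97 F1045
G1 X56.48 Y82.62 F1045
M5
G0 X0.00 Y0.00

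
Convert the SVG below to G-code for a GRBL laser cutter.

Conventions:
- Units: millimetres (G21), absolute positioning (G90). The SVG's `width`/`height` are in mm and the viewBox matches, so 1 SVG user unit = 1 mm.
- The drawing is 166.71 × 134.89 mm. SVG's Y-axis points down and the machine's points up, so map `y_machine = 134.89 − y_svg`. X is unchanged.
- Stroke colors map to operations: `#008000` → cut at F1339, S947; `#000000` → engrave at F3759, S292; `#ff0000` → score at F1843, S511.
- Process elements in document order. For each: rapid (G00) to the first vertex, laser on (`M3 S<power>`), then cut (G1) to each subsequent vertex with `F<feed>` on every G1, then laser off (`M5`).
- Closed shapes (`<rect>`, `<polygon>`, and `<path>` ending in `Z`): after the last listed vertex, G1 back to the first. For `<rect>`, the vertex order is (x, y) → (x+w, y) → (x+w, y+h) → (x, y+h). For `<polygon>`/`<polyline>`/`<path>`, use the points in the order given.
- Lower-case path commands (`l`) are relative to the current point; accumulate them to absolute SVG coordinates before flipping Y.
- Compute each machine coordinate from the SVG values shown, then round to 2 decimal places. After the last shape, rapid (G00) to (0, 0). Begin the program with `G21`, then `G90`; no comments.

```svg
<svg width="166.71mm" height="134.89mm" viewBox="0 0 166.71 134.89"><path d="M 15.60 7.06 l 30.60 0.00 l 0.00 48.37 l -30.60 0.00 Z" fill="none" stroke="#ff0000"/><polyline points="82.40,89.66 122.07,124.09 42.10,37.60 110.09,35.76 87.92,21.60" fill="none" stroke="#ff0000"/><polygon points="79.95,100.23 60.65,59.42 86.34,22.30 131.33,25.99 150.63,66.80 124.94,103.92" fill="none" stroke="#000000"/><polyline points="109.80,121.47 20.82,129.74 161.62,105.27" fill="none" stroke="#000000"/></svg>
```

1 u = 1 mm; y_m = 134.89 − y.

[1] `<path>` rectangle, #ff0000→score S511 F1843: (15.60,127.83) → (46.20,127.83) → (46.20,79.46) → (15.60,79.46) → (15.60,127.83) (closed)

[2] `<polyline>` open polyline, #ff0000→score S511 F1843: (82.40,45.23) → (122.07,10.80) → (42.10,97.29) → (110.09,99.13) → (87.92,113.29)

[3] `<polygon>` regular polygon, #000000→engrave S292 F3759: (79.95,34.66) → (60.65,75.47) → (86.34,112.59) → (131.33,108.90) → (150.63,68.09) → (124.94,30.97) → (79.95,34.66) (closed)

[4] `<polyline>` open polyline, #000000→engrave S292 F3759: (109.80,13.42) → (20.82,5.15) → (161.62,29.62)

G21
G90
G00 X15.60 Y127.83
M3 S511
G1 X46.20 Y127.83 F1843
G1 X46.20 Y79.46 F1843
G1 X15.60 Y79.46 F1843
G1 X15.60 Y127.83 F1843
M5
G00 X82.40 Y45.23
M3 S511
G1 X122.07 Y10.80 F1843
G1 X42.10 Y97.29 F1843
G1 X110.09 Y99.13 F1843
G1 X87.92 Y113.29 F1843
M5
G00 X79.95 Y34.66
M3 S292
G1 X60.65 Y75.47 F3759
G1 X86.34 Y112.59 F3759
G1 X131.33 Y108.90 F3759
G1 X150.63 Y68.09 F3759
G1 X124.94 Y30.97 F3759
G1 X79.95 Y34.66 F3759
M5
G00 X109.80 Y13.42
M3 S292
G1 X20.82 Y5.15 F3759
G1 X161.62 Y29.62 F3759
M5
G00 X0.00 Y0.00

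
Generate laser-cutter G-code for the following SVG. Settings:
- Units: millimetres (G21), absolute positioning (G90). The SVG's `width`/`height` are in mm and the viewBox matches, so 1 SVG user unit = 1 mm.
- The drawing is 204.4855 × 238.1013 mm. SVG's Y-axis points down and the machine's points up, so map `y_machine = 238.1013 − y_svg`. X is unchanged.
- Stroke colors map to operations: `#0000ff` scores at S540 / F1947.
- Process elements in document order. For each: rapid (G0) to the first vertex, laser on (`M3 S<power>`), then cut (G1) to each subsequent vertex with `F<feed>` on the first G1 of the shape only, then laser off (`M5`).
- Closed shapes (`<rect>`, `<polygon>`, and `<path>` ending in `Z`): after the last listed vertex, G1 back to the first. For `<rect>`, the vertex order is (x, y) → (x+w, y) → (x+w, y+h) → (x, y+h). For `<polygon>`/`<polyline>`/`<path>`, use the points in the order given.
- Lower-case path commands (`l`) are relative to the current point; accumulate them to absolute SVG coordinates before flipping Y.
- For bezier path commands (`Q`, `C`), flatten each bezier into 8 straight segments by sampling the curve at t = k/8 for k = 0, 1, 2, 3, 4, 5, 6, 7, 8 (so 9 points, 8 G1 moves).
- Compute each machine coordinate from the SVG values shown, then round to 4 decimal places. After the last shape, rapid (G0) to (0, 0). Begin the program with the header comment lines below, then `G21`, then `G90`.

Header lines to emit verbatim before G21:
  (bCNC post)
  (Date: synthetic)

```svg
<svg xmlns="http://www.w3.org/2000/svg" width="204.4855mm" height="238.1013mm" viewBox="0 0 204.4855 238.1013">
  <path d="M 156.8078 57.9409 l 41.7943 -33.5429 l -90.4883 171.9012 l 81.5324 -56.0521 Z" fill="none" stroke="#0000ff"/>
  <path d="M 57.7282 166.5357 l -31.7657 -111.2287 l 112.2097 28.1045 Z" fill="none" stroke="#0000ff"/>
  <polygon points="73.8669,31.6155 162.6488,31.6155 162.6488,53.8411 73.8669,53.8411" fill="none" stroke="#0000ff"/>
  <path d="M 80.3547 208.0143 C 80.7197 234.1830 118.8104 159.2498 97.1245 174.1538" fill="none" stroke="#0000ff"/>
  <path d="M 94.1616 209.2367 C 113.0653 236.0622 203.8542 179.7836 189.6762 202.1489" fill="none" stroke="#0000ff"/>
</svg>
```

(bCNC post)
(Date: synthetic)
G21
G90
G0 X156.8078 Y180.1604
M3 S540
G1 X198.6021 Y213.7033 F1947
G1 X108.1138 Y41.8021
G1 X189.6462 Y97.8542
G1 X156.8078 Y180.1604
M5
G0 X57.7282 Y71.5656
M3 S540
G1 X25.9625 Y182.7943 F1947
G1 X138.1722 Y154.6898
G1 X57.7282 Y71.5656
M5
G0 X73.8669 Y206.4858
M3 S540
G1 X162.6488 Y206.4858 F1947
G1 X162.6488 Y184.2602
G1 X73.8669 Y184.2602
G1 X73.8669 Y206.4858
M5
G0 X80.3547 Y30.0870
M3 S540
G1 X82.0695 Y24.6400 F1947
G1 X86.1785 Y26.4337
G1 X91.5391 Y33.2305
G1 X97.0087 Y42.7930
G1 X101.4446 Y52.8835
G1 X103.7043 Y61.2644
G1 X102.6451 Y65.6983
G1 X97.1245 Y63.9475
M5
G0 X94.1616 Y28.8646
M3 S540
G1 X104.2747 Y22.3846 F1947
G1 X119.0545 Y21.8002
G1 X136.4286 Y25.2158
G1 X154.3245 Y30.7359
G1 X170.6697 Y36.4651
G1 X183.3917 Y40.5080
G1 X190.4180 Y40.9689
G1 X189.6762 Y35.9524
M5
G0 X0.0000 Y0.0000

viewBox `0 0 204.4855 238.1013` with mm width/height → 1 unit = 1 mm. Flip: y_m = 238.1013 − y_svg.

**Shape 1** — `<path>` closed polygon, stroke `#0000ff` → score (S540, F1947). Machine vertices: (156.8078,180.1604) → (198.6021,213.7033) → (108.1138,41.8021) → (189.6462,97.8542) → (156.8078,180.1604). Closed: final G1 returns to the first vertex.

**Shape 2** — `<path>` regular polygon, stroke `#0000ff` → score (S540, F1947). Machine vertices: (57.7282,71.5656) → (25.9625,182.7943) → (138.1722,154.6898) → (57.7282,71.5656). Closed: final G1 returns to the first vertex.

**Shape 3** — `<polygon>` rectangle, stroke `#0000ff` → score (S540, F1947). Machine vertices: (73.8669,206.4858) → (162.6488,206.4858) → (162.6488,184.2602) → (73.8669,184.2602) → (73.8669,206.4858). Closed: final G1 returns to the first vertex.

**Shape 4** — `<path>` cubic bezier, stroke `#0000ff` → score (S540, F1947). Control points (SVG): P0=(80.3547,208.0143), P1=(80.7197,234.1830), P2=(118.8104,159.2498), P3=(97.1245,174.1538); sampled at t=k/8. Machine vertices: (80.3547,30.0870) → (82.0695,24.6400) → (86.1785,26.4337) → (91.5391,33.2305) → (97.0087,42.7930) → (101.4446,52.8835) → (103.7043,61.2644) → (102.6451,65.6983) → (97.1245,63.9475). Open path.

**Shape 5** — `<path>` cubic bezier, stroke `#0000ff` → score (S540, F1947). Control points (SVG): P0=(94.1616,209.2367), P1=(113.0653,236.0622), P2=(203.8542,179.7836), P3=(189.6762,202.1489); sampled at t=k/8. Machine vertices: (94.1616,28.8646) → (104.2747,22.3846) → (119.0545,21.8002) → (136.4286,25.2158) → (154.3245,30.7359) → (170.6697,36.4651) → (183.3917,40.5080) → (190.4180,40.9689) → (189.6762,35.9524). Open path.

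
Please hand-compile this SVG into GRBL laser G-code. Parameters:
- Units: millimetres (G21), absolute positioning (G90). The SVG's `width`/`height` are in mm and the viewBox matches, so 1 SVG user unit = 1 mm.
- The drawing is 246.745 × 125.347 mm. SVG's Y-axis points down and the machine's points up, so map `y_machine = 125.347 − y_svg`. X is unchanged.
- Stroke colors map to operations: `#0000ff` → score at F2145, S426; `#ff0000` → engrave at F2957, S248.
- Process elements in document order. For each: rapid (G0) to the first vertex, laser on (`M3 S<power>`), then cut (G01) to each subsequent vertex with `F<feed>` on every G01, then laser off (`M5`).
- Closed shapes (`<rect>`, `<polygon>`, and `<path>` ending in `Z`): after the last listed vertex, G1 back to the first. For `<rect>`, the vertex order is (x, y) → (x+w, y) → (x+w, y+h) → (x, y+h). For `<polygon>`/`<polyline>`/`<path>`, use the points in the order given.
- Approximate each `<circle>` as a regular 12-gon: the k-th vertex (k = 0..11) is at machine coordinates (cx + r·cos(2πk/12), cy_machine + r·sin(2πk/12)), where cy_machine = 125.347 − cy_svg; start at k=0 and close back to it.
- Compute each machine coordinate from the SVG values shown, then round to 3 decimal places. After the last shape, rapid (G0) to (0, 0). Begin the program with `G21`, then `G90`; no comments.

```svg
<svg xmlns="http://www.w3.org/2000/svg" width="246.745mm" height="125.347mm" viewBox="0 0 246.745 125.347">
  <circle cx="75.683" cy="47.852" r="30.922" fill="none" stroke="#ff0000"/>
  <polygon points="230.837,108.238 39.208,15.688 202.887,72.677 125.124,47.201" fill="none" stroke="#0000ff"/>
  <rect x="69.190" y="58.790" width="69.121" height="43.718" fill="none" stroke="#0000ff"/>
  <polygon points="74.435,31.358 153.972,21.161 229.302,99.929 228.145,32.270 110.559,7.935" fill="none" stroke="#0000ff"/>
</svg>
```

G21
G90
G0 X106.605 Y77.495
M3 S248
G01 X102.462 Y92.956 F2957
G01 X91.144 Y104.274 F2957
G01 X75.683 Y108.417 F2957
G01 X60.222 Y104.274 F2957
G01 X48.904 Y92.956 F2957
G01 X44.761 Y77.495 F2957
G01 X48.904 Y62.034 F2957
G01 X60.222 Y50.716 F2957
G01 X75.683 Y46.573 F2957
G01 X91.144 Y50.716 F2957
G01 X102.462 Y62.034 F2957
G01 X106.605 Y77.495 F2957
M5
G0 X230.837 Y17.109
M3 S426
G01 X39.208 Y109.659 F2145
G01 X202.887 Y52.670 F2145
G01 X125.124 Y78.146 F2145
G01 X230.837 Y17.109 F2145
M5
G0 X69.190 Y66.557
M3 S426
G01 X138.311 Y66.557 F2145
G01 X138.311 Y22.839 F2145
G01 X69.190 Y22.839 F2145
G01 X69.190 Y66.557 F2145
M5
G0 X74.435 Y93.989
M3 S426
G01 X153.972 Y104.186 F2145
G01 X229.302 Y25.418 F2145
G01 X228.145 Y93.077 F2145
G01 X110.559 Y117.412 F2145
G01 X74.435 Y93.989 F2145
M5
G0 X0.000 Y0.000

1 u = 1 mm; y_m = 125.347 − y.

[1] `<circle>` circle, #ff0000→engrave S248 F2957: (106.605,77.495) → (102.462,92.956) → (91.144,104.274) → (75.683,108.417) → (60.222,104.274) → (48.904,92.956) → (44.761,77.495) → (48.904,62.034) → (60.222,50.716) → (75.683,46.573) → (91.144,50.716) → (102.462,62.034) → (106.605,77.495) (closed)

[2] `<polygon>` closed polygon, #0000ff→score S426 F2145: (230.837,17.109) → (39.208,109.659) → (202.887,52.670) → (125.124,78.146) → (230.837,17.109) (closed)

[3] `<rect>` rectangle, #0000ff→score S426 F2145: (69.190,66.557) → (138.311,66.557) → (138.311,22.839) → (69.190,22.839) → (69.190,66.557) (closed)

[4] `<polygon>` closed polygon, #0000ff→score S426 F2145: (74.435,93.989) → (153.972,104.186) → (229.302,25.418) → (228.145,93.077) → (110.559,117.412) → (74.435,93.989) (closed)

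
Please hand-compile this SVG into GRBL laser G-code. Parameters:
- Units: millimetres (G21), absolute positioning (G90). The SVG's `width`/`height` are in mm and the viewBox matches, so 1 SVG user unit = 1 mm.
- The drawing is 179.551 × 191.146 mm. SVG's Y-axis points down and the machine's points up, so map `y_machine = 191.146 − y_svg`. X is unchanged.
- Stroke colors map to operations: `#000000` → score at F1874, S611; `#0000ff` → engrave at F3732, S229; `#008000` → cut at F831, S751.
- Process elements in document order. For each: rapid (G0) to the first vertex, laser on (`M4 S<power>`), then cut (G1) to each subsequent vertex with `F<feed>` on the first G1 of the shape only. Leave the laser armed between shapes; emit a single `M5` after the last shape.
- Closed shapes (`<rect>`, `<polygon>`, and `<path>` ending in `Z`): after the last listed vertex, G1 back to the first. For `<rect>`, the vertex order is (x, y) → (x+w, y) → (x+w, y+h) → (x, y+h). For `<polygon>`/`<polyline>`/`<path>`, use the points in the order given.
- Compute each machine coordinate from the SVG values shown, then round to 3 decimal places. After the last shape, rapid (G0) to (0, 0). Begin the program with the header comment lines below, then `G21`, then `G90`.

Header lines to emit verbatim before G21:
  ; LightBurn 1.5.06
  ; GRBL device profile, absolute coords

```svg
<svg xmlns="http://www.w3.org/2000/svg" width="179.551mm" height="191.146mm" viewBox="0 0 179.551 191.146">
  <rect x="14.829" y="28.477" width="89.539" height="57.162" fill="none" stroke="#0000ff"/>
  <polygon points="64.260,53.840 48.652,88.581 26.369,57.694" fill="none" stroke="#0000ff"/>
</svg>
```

; LightBurn 1.5.06
; GRBL device profile, absolute coords
G21
G90
G0 X14.829 Y162.669
M4 S229
G1 X104.368 Y162.669 F3732
G1 X104.368 Y105.507
G1 X14.829 Y105.507
G1 X14.829 Y162.669
G0 X64.260 Y137.306
M4 S229
G1 X48.652 Y102.565 F3732
G1 X26.369 Y133.452
G1 X64.260 Y137.306
M5
G0 X0.000 Y0.000

Since the viewBox matches the mm dimensions, user units are millimetres directly. The only transform is the Y-flip y_m = 191.146 − y_svg.

Shape 1 is a rectangle drawn with `<rect>`. Its stroke #0000ff means engrave at S229, F3732. After flipping Y the toolpath is (14.829,162.669) → (104.368,162.669) → (104.368,105.507) → (14.829,105.507) → (14.829,162.669), returning to the start.

Shape 2 is a regular polygon drawn with `<polygon>`. Its stroke #0000ff means engrave at S229, F3732. After flipping Y the toolpath is (64.260,137.306) → (48.652,102.565) → (26.369,133.452) → (64.260,137.306), returning to the start.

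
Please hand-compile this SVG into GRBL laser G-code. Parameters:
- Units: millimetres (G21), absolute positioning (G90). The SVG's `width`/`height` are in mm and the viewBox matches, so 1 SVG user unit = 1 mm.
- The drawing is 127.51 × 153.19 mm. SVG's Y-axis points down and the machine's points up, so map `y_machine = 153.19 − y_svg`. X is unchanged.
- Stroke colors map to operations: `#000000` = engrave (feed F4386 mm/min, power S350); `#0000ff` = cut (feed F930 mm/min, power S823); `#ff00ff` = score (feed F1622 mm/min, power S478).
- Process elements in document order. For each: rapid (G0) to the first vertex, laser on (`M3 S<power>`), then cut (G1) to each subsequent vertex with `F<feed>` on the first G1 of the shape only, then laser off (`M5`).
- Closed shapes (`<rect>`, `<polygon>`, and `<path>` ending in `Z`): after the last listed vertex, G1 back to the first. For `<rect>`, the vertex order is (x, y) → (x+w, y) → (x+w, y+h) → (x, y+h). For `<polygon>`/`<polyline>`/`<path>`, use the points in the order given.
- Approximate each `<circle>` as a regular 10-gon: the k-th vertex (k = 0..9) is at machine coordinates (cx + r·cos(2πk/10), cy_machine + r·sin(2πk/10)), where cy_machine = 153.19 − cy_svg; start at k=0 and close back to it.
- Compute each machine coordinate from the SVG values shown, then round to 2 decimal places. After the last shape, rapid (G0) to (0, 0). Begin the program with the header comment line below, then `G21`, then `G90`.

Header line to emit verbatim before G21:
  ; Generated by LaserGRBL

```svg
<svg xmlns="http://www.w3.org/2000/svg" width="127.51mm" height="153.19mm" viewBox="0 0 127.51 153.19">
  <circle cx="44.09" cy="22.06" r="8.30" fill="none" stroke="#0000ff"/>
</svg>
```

Since the viewBox matches the mm dimensions, user units are millimetres directly. The only transform is the Y-flip y_m = 153.19 − y_svg.

Shape 1 is a circle drawn with `<circle>`. Its stroke #0000ff means cut at S823, F930. After flipping Y the toolpath is (52.39,131.13) → (50.80,136.01) → (46.65,139.02) → (41.53,139.02) → (37.38,136.01) → (35.79,131.13) → (37.38,126.25) → (41.53,123.24) → (46.65,123.24) → (50.80,126.25) → (52.39,131.13), returning to the start.

; Generated by LaserGRBL
G21
G90
G0 X52.39 Y131.13
M3 S823
G1 X50.80 Y136.01 F930
G1 X46.65 Y139.02
G1 X41.53 Y139.02
G1 X37.38 Y136.01
G1 X35.79 Y131.13
G1 X37.38 Y126.25
G1 X41.53 Y123.24
G1 X46.65 Y123.24
G1 X50.80 Y126.25
G1 X52.39 Y131.13
M5
G0 X0.00 Y0.00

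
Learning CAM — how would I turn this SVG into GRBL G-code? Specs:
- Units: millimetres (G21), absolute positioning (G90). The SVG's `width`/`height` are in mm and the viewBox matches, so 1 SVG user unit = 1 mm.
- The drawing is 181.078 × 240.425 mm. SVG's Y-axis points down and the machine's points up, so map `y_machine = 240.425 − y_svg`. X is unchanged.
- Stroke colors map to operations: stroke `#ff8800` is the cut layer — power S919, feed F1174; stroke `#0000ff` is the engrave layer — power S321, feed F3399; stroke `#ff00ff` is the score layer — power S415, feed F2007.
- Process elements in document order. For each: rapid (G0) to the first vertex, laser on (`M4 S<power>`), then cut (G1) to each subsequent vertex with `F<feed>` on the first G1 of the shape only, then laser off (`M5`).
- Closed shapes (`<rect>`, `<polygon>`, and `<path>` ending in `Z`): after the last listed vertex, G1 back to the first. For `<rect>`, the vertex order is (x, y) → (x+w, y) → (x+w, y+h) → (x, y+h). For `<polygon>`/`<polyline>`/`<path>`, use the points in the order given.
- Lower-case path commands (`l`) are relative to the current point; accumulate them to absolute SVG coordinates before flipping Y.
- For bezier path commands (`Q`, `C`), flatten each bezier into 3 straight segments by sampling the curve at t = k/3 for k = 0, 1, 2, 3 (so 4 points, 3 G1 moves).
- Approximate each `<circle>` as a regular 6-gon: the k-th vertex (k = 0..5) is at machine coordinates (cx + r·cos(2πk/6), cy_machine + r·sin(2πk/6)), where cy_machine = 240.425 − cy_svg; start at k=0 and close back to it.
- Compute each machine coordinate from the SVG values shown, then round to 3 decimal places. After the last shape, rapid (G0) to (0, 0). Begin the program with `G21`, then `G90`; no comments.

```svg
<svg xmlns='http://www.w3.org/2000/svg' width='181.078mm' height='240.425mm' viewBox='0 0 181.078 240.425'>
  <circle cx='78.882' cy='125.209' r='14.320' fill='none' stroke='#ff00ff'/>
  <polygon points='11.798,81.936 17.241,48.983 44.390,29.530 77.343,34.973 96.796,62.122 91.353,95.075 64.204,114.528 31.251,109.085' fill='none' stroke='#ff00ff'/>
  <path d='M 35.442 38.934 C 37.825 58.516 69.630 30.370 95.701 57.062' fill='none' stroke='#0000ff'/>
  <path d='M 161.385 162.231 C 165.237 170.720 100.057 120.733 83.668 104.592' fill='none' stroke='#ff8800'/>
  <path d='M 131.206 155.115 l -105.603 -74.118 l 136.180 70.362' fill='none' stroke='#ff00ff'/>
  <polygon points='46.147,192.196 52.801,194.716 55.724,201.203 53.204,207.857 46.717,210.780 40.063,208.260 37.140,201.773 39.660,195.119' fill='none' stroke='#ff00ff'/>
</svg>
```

Since the viewBox matches the mm dimensions, user units are millimetres directly. The only transform is the Y-flip y_m = 240.425 − y_svg.

Shape 1 is a circle drawn with `<circle>`. Its stroke #ff00ff means score at S415, F2007. After flipping Y the toolpath is (93.202,115.216) → (86.042,127.617) → (71.722,127.617) → (64.562,115.216) → (71.722,102.815) → (86.042,102.815) → (93.202,115.216), returning to the start.

Shape 2 is a regular polygon drawn with `<polygon>`. Its stroke #ff00ff means score at S415, F2007. After flipping Y the toolpath is (11.798,158.489) → (17.241,191.442) → (44.390,210.895) → (77.343,205.452) → (96.796,178.303) → (91.353,145.350) → (64.204,125.897) → (31.251,131.340) → (11.798,158.489), returning to the start.

Shape 3 is a cubic bezier drawn with `<path>`. Its stroke #0000ff means engrave at S321, F3399. After flipping Y the toolpath is (35.442,201.491) → (46.330,194.020) → (69.021,195.574) → (95.701,183.363).

Shape 4 is a cubic bezier drawn with `<path>`. Its stroke #ff8800 means cut at S919, F1174. After flipping Y the toolpath is (161.385,78.194) → (146.590,85.778) → (111.957,111.829) → (83.668,135.833).

Shape 5 is a open polyline drawn with `<path>`. Its stroke #ff00ff means score at S415, F2007. After flipping Y the toolpath is (131.206,85.310) → (25.603,159.428) → (161.783,89.066).

Shape 6 is a regular polygon drawn with `<polygon>`. Its stroke #ff00ff means score at S415, F2007. After flipping Y the toolpath is (46.147,48.229) → (52.801,45.709) → (55.724,39.222) → (53.204,32.568) → (46.717,29.645) → (40.063,32.165) → (37.140,38.652) → (39.660,45.306) → (46.147,48.229), returning to the start.

G21
G90
G0 X93.202 Y115.216
M4 S415
G1 X86.042 Y127.617 F2007
G1 X71.722 Y127.617
G1 X64.562 Y115.216
G1 X71.722 Y102.815
G1 X86.042 Y102.815
G1 X93.202 Y115.216
M5
G0 X11.798 Y158.489
M4 S415
G1 X17.241 Y191.442 F2007
G1 X44.390 Y210.895
G1 X77.343 Y205.452
G1 X96.796 Y178.303
G1 X91.353 Y145.350
G1 X64.204 Y125.897
G1 X31.251 Y131.340
G1 X11.798 Y158.489
M5
G0 X35.442 Y201.491
M4 S321
G1 X46.330 Y194.020 F3399
G1 X69.021 Y195.574
G1 X95.701 Y183.363
M5
G0 X161.385 Y78.194
M4 S919
G1 X146.590 Y85.778 F1174
G1 X111.957 Y111.829
G1 X83.668 Y135.833
M5
G0 X131.206 Y85.310
M4 S415
G1 X25.603 Y159.428 F2007
G1 X161.783 Y89.066
M5
G0 X46.147 Y48.229
M4 S415
G1 X52.801 Y45.709 F2007
G1 X55.724 Y39.222
G1 X53.204 Y32.568
G1 X46.717 Y29.645
G1 X40.063 Y32.165
G1 X37.140 Y38.652
G1 X39.660 Y45.306
G1 X46.147 Y48.229
M5
G0 X0.000 Y0.000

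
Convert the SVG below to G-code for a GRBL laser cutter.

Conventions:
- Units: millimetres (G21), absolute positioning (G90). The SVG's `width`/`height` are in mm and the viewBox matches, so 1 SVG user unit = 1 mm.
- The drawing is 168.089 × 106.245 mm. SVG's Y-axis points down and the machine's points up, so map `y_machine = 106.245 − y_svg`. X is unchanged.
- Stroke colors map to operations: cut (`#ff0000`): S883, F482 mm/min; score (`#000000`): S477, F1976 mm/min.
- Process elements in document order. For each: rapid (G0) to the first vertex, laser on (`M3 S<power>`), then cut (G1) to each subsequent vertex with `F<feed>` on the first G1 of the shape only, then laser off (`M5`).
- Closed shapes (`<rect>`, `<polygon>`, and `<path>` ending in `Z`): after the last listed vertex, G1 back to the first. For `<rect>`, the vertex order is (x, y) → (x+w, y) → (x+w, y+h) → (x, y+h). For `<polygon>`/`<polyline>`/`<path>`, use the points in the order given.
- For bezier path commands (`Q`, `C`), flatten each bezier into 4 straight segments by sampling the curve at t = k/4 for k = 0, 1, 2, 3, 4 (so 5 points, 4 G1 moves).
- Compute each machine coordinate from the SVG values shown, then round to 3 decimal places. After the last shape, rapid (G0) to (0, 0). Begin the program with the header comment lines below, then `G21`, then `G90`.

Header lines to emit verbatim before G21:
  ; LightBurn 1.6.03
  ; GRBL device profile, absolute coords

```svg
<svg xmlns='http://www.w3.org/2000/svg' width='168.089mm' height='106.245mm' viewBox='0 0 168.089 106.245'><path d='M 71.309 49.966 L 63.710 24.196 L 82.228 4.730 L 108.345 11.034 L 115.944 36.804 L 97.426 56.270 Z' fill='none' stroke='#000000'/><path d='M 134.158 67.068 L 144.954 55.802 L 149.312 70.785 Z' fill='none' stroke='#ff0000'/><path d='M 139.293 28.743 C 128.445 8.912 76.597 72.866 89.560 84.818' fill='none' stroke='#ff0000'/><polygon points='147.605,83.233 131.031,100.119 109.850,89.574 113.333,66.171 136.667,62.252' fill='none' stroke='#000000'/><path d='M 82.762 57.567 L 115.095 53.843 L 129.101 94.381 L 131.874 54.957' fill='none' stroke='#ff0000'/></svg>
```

Since the viewBox matches the mm dimensions, user units are millimetres directly. The only transform is the Y-flip y_m = 106.245 − y_svg.

Shape 1 is a regular polygon drawn with `<path>`. Its stroke #000000 means score at S477, F1976. After flipping Y the toolpath is (71.309,56.279) → (63.710,82.049) → (82.228,101.515) → (108.345,95.211) → (115.944,69.441) → (97.426,49.975) → (71.309,56.279), returning to the start.

Shape 2 is a regular polygon drawn with `<path>`. Its stroke #ff0000 means cut at S883, F482. After flipping Y the toolpath is (134.158,39.177) → (144.954,50.443) → (149.312,35.460) → (134.158,39.177), returning to the start.

Shape 3 is a cubic bezier drawn with `<path>`. Its stroke #ff0000 means cut at S883, F482. After flipping Y the toolpath is (139.293,77.502) → (125.123,78.787) → (105.497,61.383) → (90.337,38.020) → (89.560,21.427).

Shape 4 is a regular polygon drawn with `<polygon>`. Its stroke #000000 means score at S477, F1976. After flipping Y the toolpath is (147.605,23.012) → (131.031,6.126) → (109.850,16.671) → (113.333,40.074) → (136.667,43.993) → (147.605,23.012), returning to the start.

Shape 5 is a open polyline drawn with `<path>`. Its stroke #ff0000 means cut at S883, F482. After flipping Y the toolpath is (82.762,48.678) → (115.095,52.402) → (129.101,11.864) → (131.874,51.288).

; LightBurn 1.6.03
; GRBL device profile, absolute coords
G21
G90
G0 X71.309 Y56.279
M3 S477
G1 X63.710 Y82.049 F1976
G1 X82.228 Y101.515
G1 X108.345 Y95.211
G1 X115.944 Y69.441
G1 X97.426 Y49.975
G1 X71.309 Y56.279
M5
G0 X134.158 Y39.177
M3 S883
G1 X144.954 Y50.443 F482
G1 X149.312 Y35.460
G1 X134.158 Y39.177
M5
G0 X139.293 Y77.502
M3 S883
G1 X125.123 Y78.787 F482
G1 X105.497 Y61.383
G1 X90.337 Y38.020
G1 X89.560 Y21.427
M5
G0 X147.605 Y23.012
M3 S477
G1 X131.031 Y6.126 F1976
G1 X109.850 Y16.671
G1 X113.333 Y40.074
G1 X136.667 Y43.993
G1 X147.605 Y23.012
M5
G0 X82.762 Y48.678
M3 S883
G1 X115.095 Y52.402 F482
G1 X129.101 Y11.864
G1 X131.874 Y51.288
M5
G0 X0.000 Y0.000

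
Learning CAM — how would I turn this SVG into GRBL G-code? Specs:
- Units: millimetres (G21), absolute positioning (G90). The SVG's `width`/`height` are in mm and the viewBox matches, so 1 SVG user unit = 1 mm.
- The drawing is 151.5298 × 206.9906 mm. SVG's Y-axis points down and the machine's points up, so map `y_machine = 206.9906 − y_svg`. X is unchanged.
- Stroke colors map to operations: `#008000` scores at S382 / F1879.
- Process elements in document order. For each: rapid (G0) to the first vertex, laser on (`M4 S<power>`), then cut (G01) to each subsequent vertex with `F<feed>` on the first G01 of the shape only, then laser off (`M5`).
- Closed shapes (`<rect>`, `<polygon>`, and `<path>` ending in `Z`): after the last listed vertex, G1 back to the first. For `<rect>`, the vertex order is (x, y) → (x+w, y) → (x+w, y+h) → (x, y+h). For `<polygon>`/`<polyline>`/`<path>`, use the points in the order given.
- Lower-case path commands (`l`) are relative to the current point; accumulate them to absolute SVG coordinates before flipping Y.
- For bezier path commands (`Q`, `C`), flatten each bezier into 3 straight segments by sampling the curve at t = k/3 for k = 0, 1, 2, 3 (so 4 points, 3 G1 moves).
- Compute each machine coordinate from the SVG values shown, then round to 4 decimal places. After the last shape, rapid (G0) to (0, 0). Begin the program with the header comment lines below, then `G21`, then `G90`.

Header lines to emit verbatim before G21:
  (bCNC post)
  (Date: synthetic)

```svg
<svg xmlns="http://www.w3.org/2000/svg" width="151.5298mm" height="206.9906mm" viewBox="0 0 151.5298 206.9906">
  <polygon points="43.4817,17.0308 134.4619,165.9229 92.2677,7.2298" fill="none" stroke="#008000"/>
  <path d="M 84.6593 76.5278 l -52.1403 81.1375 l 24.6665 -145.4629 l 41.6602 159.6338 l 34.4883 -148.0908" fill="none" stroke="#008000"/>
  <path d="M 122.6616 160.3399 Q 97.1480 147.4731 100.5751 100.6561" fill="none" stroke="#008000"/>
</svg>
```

1 u = 1 mm; y_m = 206.9906 − y.

[1] `<polygon>` closed polygon, #008000→score S382 F1879: (43.4817,189.9598) → (134.4619,41.0677) → (92.2677,199.7608) → (43.4817,189.9598) (closed)

[2] `<path>` open polyline, #008000→score S382 F1879: (84.6593,130.4628) → (32.5190,49.3253) → (57.1855,194.7882) → (98.8457,35.1544) → (133.3340,183.2452)

[3] `<path>` quadratic bezier, #008000→score S382 F1879: (122.6616,46.6507) → (108.8682,59.0008) → (101.5060,78.8954) → (100.5751,106.3345)

(bCNC post)
(Date: synthetic)
G21
G90
G0 X43.4817 Y189.9598
M4 S382
G01 X134.4619 Y41.0677 F1879
G01 X92.2677 Y199.7608
G01 X43.4817 Y189.9598
M5
G0 X84.6593 Y130.4628
M4 S382
G01 X32.5190 Y49.3253 F1879
G01 X57.1855 Y194.7882
G01 X98.8457 Y35.1544
G01 X133.3340 Y183.2452
M5
G0 X122.6616 Y46.6507
M4 S382
G01 X108.8682 Y59.0008 F1879
G01 X101.5060 Y78.8954
G01 X100.5751 Y106.3345
M5
G0 X0.0000 Y0.0000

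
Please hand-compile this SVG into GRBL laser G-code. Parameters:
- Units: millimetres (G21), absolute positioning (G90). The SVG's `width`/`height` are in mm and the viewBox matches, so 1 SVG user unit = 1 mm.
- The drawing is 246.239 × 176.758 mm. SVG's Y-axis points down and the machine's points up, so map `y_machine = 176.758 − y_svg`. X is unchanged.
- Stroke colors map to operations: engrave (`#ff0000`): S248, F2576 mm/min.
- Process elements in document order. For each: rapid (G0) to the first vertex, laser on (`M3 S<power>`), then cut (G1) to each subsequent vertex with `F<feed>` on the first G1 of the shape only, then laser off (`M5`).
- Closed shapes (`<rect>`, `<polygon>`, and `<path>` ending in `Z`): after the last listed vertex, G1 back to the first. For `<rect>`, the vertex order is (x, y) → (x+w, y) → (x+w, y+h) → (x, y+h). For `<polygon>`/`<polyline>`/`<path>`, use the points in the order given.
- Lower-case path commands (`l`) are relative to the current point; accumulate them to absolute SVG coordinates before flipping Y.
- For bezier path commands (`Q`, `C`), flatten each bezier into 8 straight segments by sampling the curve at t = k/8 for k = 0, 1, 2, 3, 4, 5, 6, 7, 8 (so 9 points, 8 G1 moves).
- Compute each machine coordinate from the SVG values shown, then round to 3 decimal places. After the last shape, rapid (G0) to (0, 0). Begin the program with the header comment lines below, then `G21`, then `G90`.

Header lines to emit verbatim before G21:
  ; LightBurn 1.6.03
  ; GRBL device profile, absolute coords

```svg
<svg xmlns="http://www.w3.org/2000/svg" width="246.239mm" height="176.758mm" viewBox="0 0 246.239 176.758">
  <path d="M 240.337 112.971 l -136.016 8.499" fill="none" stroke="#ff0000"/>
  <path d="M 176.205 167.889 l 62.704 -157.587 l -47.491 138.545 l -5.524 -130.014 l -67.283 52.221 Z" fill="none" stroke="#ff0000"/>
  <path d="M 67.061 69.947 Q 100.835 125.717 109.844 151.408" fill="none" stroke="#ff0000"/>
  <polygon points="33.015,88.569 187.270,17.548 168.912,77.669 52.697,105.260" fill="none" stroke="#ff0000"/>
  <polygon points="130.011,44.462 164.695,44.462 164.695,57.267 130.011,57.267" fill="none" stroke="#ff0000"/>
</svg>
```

; LightBurn 1.6.03
; GRBL device profile, absolute coords
G21
G90
G0 X240.337 Y63.787
M3 S248
G1 X104.321 Y55.288 F2576
M5
G0 X176.205 Y8.869
M3 S248
G1 X238.909 Y166.456 F2576
G1 X191.418 Y27.911
G1 X185.894 Y157.925
G1 X118.611 Y105.704
G1 X176.205 Y8.869
M5
G0 X67.061 Y106.811
M3 S248
G1 X75.118 Y93.338 F2576
G1 X82.400 Y80.806
G1 X88.909 Y69.213
G1 X94.644 Y58.561
G1 X99.605 Y48.848
G1 X103.792 Y40.075
G1 X107.205 Y32.243
G1 X109.844 Y25.350
M5
G0 X33.015 Y88.189
M3 S248
G1 X187.270 Y159.210 F2576
G1 X168.912 Y99.089
G1 X52.697 Y71.498
G1 X33.015 Y88.189
M5
G0 X130.011 Y132.296
M3 S248
G1 X164.695 Y132.296 F2576
G1 X164.695 Y119.491
G1 X130.011 Y119.491
G1 X130.011 Y132.296
M5
G0 X0.000 Y0.000

viewBox `0 0 246.239 176.758` with mm width/height → 1 unit = 1 mm. Flip: y_m = 176.758 − y_svg.

**Shape 1** — `<path>` line segment, stroke `#ff0000` → engrave (S248, F2576). Machine vertices: (240.337,63.787) → (104.321,55.288). Open path.

**Shape 2** — `<path>` closed polygon, stroke `#ff0000` → engrave (S248, F2576). Machine vertices: (176.205,8.869) → (238.909,166.456) → (191.418,27.911) → (185.894,157.925) → (118.611,105.704) → (176.205,8.869). Closed: final G1 returns to the first vertex.

**Shape 3** — `<path>` quadratic bezier, stroke `#ff0000` → engrave (S248, F2576). Control points (SVG): P0=(67.061,69.947), P1=(100.835,125.717), P2=(109.844,151.408); sampled at t=k/8. Machine vertices: (67.061,106.811) → (75.118,93.338) → (82.400,80.806) → (88.909,69.213) → (94.644,58.561) → (99.605,48.848) → (103.792,40.075) → (107.205,32.243) → (109.844,25.350). Open path.

**Shape 4** — `<polygon>` closed polygon, stroke `#ff0000` → engrave (S248, F2576). Machine vertices: (33.015,88.189) → (187.270,159.210) → (168.912,99.089) → (52.697,71.498) → (33.015,88.189). Closed: final G1 returns to the first vertex.

**Shape 5** — `<polygon>` rectangle, stroke `#ff0000` → engrave (S248, F2576). Machine vertices: (130.011,132.296) → (164.695,132.296) → (164.695,119.491) → (130.011,119.491) → (130.011,132.296). Closed: final G1 returns to the first vertex.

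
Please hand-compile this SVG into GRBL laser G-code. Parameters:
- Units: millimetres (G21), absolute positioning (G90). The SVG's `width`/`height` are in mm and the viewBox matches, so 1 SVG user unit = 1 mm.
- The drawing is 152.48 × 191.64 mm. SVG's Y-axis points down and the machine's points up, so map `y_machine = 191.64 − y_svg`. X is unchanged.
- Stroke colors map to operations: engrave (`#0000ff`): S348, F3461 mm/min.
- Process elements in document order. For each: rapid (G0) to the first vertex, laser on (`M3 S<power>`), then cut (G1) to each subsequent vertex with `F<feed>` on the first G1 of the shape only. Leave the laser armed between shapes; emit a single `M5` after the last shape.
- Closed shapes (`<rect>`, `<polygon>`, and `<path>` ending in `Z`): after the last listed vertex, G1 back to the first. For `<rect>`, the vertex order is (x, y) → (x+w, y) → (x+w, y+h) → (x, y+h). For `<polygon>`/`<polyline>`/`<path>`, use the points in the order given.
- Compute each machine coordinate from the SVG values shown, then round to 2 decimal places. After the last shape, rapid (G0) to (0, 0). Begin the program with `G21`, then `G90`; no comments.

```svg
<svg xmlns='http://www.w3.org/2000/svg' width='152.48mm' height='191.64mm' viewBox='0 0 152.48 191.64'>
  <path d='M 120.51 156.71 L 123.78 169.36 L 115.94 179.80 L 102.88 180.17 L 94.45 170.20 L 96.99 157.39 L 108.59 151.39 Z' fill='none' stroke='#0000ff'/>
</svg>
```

G21
G90
G0 X120.51 Y34.93
M3 S348
G1 X123.78 Y22.28 F3461
G1 X115.94 Y11.84
G1 X102.88 Y11.47
G1 X94.45 Y21.44
G1 X96.99 Y34.25
G1 X108.59 Y40.25
G1 X120.51 Y34.93
M5
G0 X0.00 Y0.00

1 u = 1 mm; y_m = 191.64 − y.

[1] `<path>` regular polygon, #0000ff→engrave S348 F3461: (120.51,34.93) → (123.78,22.28) → (115.94,11.84) → (102.88,11.47) → (94.45,21.44) → (96.99,34.25) → (108.59,40.25) → (120.51,34.93) (closed)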